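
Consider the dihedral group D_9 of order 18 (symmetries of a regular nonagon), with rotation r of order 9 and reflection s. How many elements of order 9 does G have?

The elements of order 9 are: r, r^2, r^4, r^5, r^7, r^8.
That's 6.

6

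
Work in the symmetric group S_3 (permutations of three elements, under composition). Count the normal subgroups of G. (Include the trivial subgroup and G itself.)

3

G has 6 subgroups. Checking conjugation-invariance by order — order 1: 1/1 normal; order 2: 0/3 normal; order 3: 1/1 normal; order 6: 1/1 normal.
Total normal subgroups: 3.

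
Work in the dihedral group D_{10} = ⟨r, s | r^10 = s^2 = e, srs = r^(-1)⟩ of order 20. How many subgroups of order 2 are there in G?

11

|G| = 20 and 2 | 20, so subgroups of order 2 are possible by Lagrange.
The subgroups of order 2 are: {e, r^2s}; {e, r^3s}; {e, r^4s}; {e, r^5}; … (11 in all).
So G has 11 subgroups of order 2.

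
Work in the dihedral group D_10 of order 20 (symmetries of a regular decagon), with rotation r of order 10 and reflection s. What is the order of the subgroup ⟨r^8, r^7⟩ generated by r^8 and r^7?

|⟨r^8⟩| = 5 and |⟨r^7⟩| = 10, so |H| is a multiple of lcm(5, 10) = 10 and divides |G| = 20.
Closing under the operation: H = {e, r, r^2, r^3, r^4, r^5, r^6, r^7, r^8, r^9}, so |H| = 10.

10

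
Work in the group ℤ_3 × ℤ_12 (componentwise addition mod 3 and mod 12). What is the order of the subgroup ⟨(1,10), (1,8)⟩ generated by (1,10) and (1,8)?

18

|⟨(1,10)⟩| = 6 and |⟨(1,8)⟩| = 3, so |H| is a multiple of lcm(6, 3) = 6 and divides |G| = 36.
Closing under the operation: H = {(0,0), (0,2), (0,4), (0,6), (0,8), (0,10), (1,0), (1,2), (1,4), (1,6), (1,8), (1,10), (2,0), (2,2), (2,4), (2,6), (2,8), (2,10)}, so |H| = 18.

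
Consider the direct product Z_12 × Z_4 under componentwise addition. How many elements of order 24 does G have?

An element (a,b) has order lcm(ord(a), ord(b)); count pairs with lcm equal to 24.
Enumerating gives 0 such elements.

0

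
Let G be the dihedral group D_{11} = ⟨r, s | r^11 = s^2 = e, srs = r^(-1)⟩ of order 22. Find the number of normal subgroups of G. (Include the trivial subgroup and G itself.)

G has 14 subgroups. Checking conjugation-invariance by order — order 1: 1/1 normal; order 2: 0/11 normal; order 11: 1/1 normal; order 22: 1/1 normal.
Total normal subgroups: 3.

3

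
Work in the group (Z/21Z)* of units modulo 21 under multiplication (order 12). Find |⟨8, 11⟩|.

6

|⟨8⟩| = 2 and |⟨11⟩| = 6, so |H| is a multiple of lcm(2, 6) = 6 and divides |G| = 12.
Closing under the operation: H = {1, 2, 4, 8, 11, 16}, so |H| = 6.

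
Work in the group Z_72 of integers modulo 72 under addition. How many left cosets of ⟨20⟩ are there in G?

|⟨20⟩| = 18 and |G| = 72.
By Lagrange, [G : H] = |G|/|H| = 72/18 = 4.

4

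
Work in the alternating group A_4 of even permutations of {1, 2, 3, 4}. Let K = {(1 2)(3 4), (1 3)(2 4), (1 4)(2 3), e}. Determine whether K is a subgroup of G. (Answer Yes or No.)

Yes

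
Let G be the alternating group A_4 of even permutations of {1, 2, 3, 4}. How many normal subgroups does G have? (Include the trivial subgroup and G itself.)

G has 10 subgroups. Checking conjugation-invariance by order — order 1: 1/1 normal; order 2: 0/3 normal; order 3: 0/4 normal; order 4: 1/1 normal; order 12: 1/1 normal.
Total normal subgroups: 3.

3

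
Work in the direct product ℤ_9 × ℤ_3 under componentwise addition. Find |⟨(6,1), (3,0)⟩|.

|⟨(6,1)⟩| = 3 and |⟨(3,0)⟩| = 3, so |H| is a multiple of lcm(3, 3) = 3 and divides |G| = 27.
Closing under the operation: H = {(0,0), (0,1), (0,2), (3,0), (3,1), (3,2), (6,0), (6,1), (6,2)}, so |H| = 9.

9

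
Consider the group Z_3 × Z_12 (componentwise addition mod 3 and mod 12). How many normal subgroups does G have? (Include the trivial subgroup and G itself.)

G is abelian, so every subgroup is normal.
G has 18 subgroups in total, hence 18 normal subgroups.

18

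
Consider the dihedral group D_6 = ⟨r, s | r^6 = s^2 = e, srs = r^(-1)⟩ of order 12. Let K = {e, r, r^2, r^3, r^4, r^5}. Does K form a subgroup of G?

Yes

|K| = 6 divides |G| = 12, consistent with Lagrange.
K contains the identity, every element's inverse is in K, and K is closed under ·: it is a subgroup.
In fact K = ⟨r^5⟩.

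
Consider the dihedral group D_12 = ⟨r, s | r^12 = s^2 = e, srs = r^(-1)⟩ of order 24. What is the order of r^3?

4

Computing powers of r^3: the smallest k with (r^3)^k = e is k = 4.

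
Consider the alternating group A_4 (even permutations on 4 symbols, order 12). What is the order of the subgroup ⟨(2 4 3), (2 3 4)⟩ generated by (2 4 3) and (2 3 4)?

3

|⟨(2 4 3)⟩| = 3 and |⟨(2 3 4)⟩| = 3, so |H| is a multiple of lcm(3, 3) = 3 and divides |G| = 12.
Closing under the operation: H = {e, (2 3 4), (2 4 3)}, so |H| = 3.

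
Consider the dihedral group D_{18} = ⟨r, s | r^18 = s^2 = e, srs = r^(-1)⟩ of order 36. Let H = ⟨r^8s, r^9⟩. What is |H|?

|⟨r^8s⟩| = 2 and |⟨r^9⟩| = 2, so |H| is a multiple of lcm(2, 2) = 2 and divides |G| = 36.
Closing under the operation: H = {e, r^9, r^8s, r^17s}, so |H| = 4.

4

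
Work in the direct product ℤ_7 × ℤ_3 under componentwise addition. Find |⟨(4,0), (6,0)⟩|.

7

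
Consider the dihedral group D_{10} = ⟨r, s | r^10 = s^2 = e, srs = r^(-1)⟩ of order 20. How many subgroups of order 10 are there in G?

3

|G| = 20 and 10 | 20, so subgroups of order 10 are possible by Lagrange.
The subgroups of order 10 are: {e, r, r^2, r^3, r^4, r^5, r^6, r^7, r^8, r^9}; {e, r^2, r^4, r^6, r^8, s, r^2s, r^4s, r^6s, r^8s}; {e, r^2, r^4, r^6, r^8, rs, r^3s, r^5s, r^7s, r^9s}.
So G has 3 subgroups of order 10.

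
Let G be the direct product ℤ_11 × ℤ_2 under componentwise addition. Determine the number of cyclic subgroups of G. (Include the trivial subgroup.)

Each element a generates a cyclic subgroup ⟨a⟩; distinct elements may generate the same one (a cyclic group of order d has φ(d) generators).
Cyclic subgroups by order — order 1: 1; order 2: 1; order 11: 1; order 22: 1.
Total: 4.

4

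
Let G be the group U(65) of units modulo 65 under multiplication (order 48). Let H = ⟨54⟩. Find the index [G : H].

|⟨54⟩| = 12 and |G| = 48.
By Lagrange, [G : H] = |G|/|H| = 48/12 = 4.

4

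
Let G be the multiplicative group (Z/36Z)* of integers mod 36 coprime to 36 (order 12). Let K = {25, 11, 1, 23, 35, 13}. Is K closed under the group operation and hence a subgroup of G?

|K| = 6 divides |G| = 12, consistent with Lagrange.
K contains the identity, every element's inverse is in K, and K is closed under ·: it is a subgroup.
In fact K = ⟨23⟩.

Yes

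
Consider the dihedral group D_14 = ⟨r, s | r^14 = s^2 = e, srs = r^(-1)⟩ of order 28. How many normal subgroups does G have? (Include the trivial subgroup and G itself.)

G has 28 subgroups. Checking conjugation-invariance by order — order 1: 1/1 normal; order 2: 1/15 normal; order 4: 0/7 normal; order 7: 1/1 normal; order 14: 3/3 normal; order 28: 1/1 normal.
Total normal subgroups: 7.

7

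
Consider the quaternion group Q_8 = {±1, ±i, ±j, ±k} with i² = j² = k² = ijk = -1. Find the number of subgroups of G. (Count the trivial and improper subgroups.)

|G| = 8, so by Lagrange every subgroup order divides 8. Divisors: 1, 2, 4, 8.
Subgroups by order — order 1: 1; order 2: 1; order 4: 3; order 8: 1.
Total: 1 + 1 + 3 + 1 = 6.

6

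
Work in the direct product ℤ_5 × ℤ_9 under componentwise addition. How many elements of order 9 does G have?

6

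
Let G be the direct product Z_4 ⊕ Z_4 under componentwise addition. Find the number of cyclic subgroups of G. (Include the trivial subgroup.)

10

A cyclic subgroup of order d is generated by each of its φ(d) elements of order d, so the cyclic subgroups of order d number (#elements of order d)/φ(d).
Cyclic subgroups by order — order 1: 1; order 2: 3; order 4: 6.
Total: 10.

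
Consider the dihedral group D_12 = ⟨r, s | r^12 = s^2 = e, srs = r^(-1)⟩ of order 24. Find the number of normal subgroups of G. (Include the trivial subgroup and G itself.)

9

G has 34 subgroups. Checking conjugation-invariance by order — order 1: 1/1 normal; order 2: 1/13 normal; order 3: 1/1 normal; order 4: 1/7 normal; order 6: 1/5 normal; order 8: 0/3 normal; order 12: 3/3 normal; order 24: 1/1 normal.
Total normal subgroups: 9.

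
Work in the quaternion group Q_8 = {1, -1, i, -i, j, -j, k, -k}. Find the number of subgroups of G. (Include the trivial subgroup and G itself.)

|G| = 8, so by Lagrange every subgroup order divides 8. Divisors: 1, 2, 4, 8.
Subgroups by order — order 1: 1; order 2: 1; order 4: 3; order 8: 1.
Total: 1 + 1 + 3 + 1 = 6.

6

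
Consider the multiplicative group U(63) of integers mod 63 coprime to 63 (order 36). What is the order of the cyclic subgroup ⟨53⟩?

6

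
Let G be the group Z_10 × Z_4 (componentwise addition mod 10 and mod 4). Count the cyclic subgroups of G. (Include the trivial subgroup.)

Each element a generates a cyclic subgroup ⟨a⟩; distinct elements may generate the same one (a cyclic group of order d has φ(d) generators).
Cyclic subgroups by order — order 1: 1; order 2: 3; order 4: 2; order 5: 1; order 10: 3; order 20: 2.
Total: 12.

12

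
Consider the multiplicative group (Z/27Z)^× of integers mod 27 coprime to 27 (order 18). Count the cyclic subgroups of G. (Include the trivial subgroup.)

Group the elements of G by the cyclic subgroup they generate; each cyclic subgroup of order d accounts for φ(d) elements.
Cyclic subgroups by order — order 1: 1; order 2: 1; order 3: 1; order 6: 1; order 9: 1; order 18: 1.
Total: 6.

6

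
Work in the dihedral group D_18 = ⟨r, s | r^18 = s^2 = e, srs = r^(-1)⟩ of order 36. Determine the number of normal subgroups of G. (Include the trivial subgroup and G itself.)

9

G has 45 subgroups. Checking conjugation-invariance by order — order 1: 1/1 normal; order 2: 1/19 normal; order 3: 1/1 normal; order 4: 0/9 normal; order 6: 1/7 normal; order 9: 1/1 normal; order 12: 0/3 normal; order 18: 3/3 normal; order 36: 1/1 normal.
Total normal subgroups: 9.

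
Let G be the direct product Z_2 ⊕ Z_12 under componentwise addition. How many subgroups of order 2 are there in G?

|G| = 24 and 2 | 24, so subgroups of order 2 are possible by Lagrange.
The subgroups of order 2 are: {(0,0), (0,6)}; {(0,0), (1,0)}; {(0,0), (1,6)}.
So G has 3 subgroups of order 2.

3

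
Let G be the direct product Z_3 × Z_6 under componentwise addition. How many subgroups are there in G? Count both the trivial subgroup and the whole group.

12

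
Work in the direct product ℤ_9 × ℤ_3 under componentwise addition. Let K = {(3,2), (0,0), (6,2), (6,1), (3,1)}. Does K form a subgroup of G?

No

|K| = 5 does not divide |G| = 27, so by Lagrange K is not a subgroup.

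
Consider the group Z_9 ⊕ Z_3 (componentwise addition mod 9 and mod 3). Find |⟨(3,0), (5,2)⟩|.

9

|⟨(3,0)⟩| = 3 and |⟨(5,2)⟩| = 9, so |H| is a multiple of lcm(3, 9) = 9 and divides |G| = 27.
Closing under the operation: H = {(0,0), (1,1), (2,2), (3,0), (4,1), (5,2), (6,0), (7,1), (8,2)}, so |H| = 9.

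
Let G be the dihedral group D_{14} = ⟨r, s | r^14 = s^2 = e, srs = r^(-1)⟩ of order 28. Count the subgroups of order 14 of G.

|G| = 28 and 14 | 28, so subgroups of order 14 are possible by Lagrange.
The subgroups of order 14 are: {e, r, r^2, r^3, r^4, r^5, r^6, r^7, r^8, r^9, r^10, r^11, r^12, r^13}; {e, r^2, r^4, r^6, r^8, r^10, r^12, s, r^2s, r^4s, r^6s, r^8s, r^10s, r^12s}; {e, r^2, r^4, r^6, r^8, r^10, r^12, rs, r^3s, r^5s, r^7s, r^9s, r^11s, r^13s}.
So G has 3 subgroups of order 14.

3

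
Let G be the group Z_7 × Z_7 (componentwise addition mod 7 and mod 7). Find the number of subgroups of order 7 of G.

8

|G| = 49 and 7 | 49, so subgroups of order 7 are possible by Lagrange.
The subgroups of order 7 are: {(0,0), (0,1), (0,2), (0,3), (0,4), (0,5), (0,6)}; {(0,0), (1,0), (2,0), (3,0), (4,0), (5,0), (6,0)}; {(0,0), (1,1), (2,2), (3,3), (4,4), (5,5), (6,6)}; {(0,0), (1,2), (2,4), (3,6), (4,1), (5,3), (6,5)}; … (8 in all).
So G has 8 subgroups of order 7.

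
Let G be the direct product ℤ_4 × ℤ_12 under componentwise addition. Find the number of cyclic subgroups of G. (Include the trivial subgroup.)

Each element a generates a cyclic subgroup ⟨a⟩; distinct elements may generate the same one (a cyclic group of order d has φ(d) generators).
Cyclic subgroups by order — order 1: 1; order 2: 3; order 3: 1; order 4: 6; order 6: 3; order 12: 6.
Total: 20.

20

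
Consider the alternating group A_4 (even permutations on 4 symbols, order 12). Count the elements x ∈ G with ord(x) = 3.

The elements of order 3 are: (2 3 4), (2 4 3), (1 2 3), (1 2 4), (1 3 2), (1 3 4), (1 4 2), (1 4 3).
That's 8.

8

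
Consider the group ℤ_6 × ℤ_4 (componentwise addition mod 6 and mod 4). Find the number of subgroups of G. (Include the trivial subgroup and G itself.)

|G| = 24, so by Lagrange every subgroup order divides 24. Divisors: 1, 2, 3, 4, 6, 8, 12, 24.
Subgroups by order — order 1: 1; order 2: 3; order 3: 1; order 4: 3; order 6: 3; order 8: 1; order 12: 3; order 24: 1.
Total: 1 + 3 + 1 + 3 + 3 + 1 + 3 + 1 = 16.

16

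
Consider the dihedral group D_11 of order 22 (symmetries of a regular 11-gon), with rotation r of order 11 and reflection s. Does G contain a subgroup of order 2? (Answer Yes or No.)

Yes

2 | 22. A subgroup of order 2 is {e, r^10s}.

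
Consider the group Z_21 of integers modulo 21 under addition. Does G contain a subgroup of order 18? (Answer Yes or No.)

18 does not divide |G| = 21, so by Lagrange no subgroup of order 18 exists.

No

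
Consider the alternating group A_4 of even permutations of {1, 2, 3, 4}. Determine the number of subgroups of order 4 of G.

1

|G| = 12 and 4 | 12, so subgroups of order 4 are possible by Lagrange.
The subgroups of order 4 are: {e, (1 2)(3 4), (1 3)(2 4), (1 4)(2 3)}.
So G has 1 subgroup of order 4.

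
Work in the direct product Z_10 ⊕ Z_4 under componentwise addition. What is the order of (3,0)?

10

The order of (3,0) in Z_10 × Z_4 is lcm(ord(3) in Z_10, ord(0) in Z_4).
ord(3) = 10 and ord(0) = 1, so |⟨(3,0)⟩| = lcm(10, 1) = 10.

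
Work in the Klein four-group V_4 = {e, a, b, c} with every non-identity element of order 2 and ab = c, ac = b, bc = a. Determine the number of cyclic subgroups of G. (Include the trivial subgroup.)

4

Group the elements of G by the cyclic subgroup they generate; each cyclic subgroup of order d accounts for φ(d) elements.
Cyclic subgroups by order — order 1: 1; order 2: 3.
Total: 4.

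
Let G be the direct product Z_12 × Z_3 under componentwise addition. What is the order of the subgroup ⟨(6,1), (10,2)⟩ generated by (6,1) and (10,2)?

18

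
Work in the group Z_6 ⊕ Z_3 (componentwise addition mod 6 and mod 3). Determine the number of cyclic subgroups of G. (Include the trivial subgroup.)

10

A cyclic subgroup of order d is generated by each of its φ(d) elements of order d, so the cyclic subgroups of order d number (#elements of order d)/φ(d).
Cyclic subgroups by order — order 1: 1; order 2: 1; order 3: 4; order 6: 4.
Total: 10.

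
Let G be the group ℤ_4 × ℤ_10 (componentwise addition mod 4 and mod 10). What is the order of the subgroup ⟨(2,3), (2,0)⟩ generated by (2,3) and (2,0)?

|⟨(2,3)⟩| = 10 and |⟨(2,0)⟩| = 2, so |H| is a multiple of lcm(10, 2) = 10 and divides |G| = 40.
Closing under the operation: H = {(0,0), (0,1), (0,2), (0,3), (0,4), (0,5), (0,6), (0,7), (0,8), (0,9), (2,0), (2,1), (2,2), (2,3), (2,4), (2,5), (2,6), (2,7), (2,8), (2,9)}, so |H| = 20.

20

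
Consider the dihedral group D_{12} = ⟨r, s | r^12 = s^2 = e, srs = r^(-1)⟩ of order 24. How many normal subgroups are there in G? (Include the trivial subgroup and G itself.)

G has 34 subgroups. Checking conjugation-invariance by order — order 1: 1/1 normal; order 2: 1/13 normal; order 3: 1/1 normal; order 4: 1/7 normal; order 6: 1/5 normal; order 8: 0/3 normal; order 12: 3/3 normal; order 24: 1/1 normal.
Total normal subgroups: 9.

9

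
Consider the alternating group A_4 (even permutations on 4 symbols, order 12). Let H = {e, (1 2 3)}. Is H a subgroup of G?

No

(1 2 3) ∈ H but its inverse (1 3 2) ∉ H, so H is not a subgroup.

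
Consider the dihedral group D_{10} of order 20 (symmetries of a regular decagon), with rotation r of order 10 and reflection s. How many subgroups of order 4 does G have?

5

|G| = 20 and 4 | 20, so subgroups of order 4 are possible by Lagrange.
The subgroups of order 4 are: {e, r^5, r^2s, r^7s}; {e, r^5, r^3s, r^8s}; {e, r^5, r^4s, r^9s}; {e, r^5, s, r^5s}; … (5 in all).
So G has 5 subgroups of order 4.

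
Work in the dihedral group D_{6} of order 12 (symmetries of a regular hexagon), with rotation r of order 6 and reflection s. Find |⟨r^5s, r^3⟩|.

|⟨r^5s⟩| = 2 and |⟨r^3⟩| = 2, so |H| is a multiple of lcm(2, 2) = 2 and divides |G| = 12.
Closing under the operation: H = {e, r^3, r^2s, r^5s}, so |H| = 4.

4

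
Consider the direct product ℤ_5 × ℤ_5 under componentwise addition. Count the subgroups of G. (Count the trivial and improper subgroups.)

|G| = 25, so by Lagrange every subgroup order divides 25. Divisors: 1, 5, 25.
Subgroups by order — order 1: 1; order 5: 6; order 25: 1.
Total: 1 + 6 + 1 = 8.

8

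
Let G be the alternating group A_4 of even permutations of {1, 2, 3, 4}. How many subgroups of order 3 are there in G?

4

|G| = 12 and 3 | 12, so subgroups of order 3 are possible by Lagrange.
The subgroups of order 3 are: {e, (1 2 3), (1 3 2)}; {e, (1 2 4), (1 4 2)}; {e, (1 3 4), (1 4 3)}; {e, (2 3 4), (2 4 3)}.
So G has 4 subgroups of order 3.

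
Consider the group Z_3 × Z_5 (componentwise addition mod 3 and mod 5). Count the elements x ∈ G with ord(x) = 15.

8

An element (a,b) has order lcm(ord(a), ord(b)); count pairs with lcm equal to 15.
Enumerating gives 8 such elements.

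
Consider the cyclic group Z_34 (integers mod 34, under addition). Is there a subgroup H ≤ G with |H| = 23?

23 does not divide |G| = 34, so by Lagrange no subgroup of order 23 exists.

No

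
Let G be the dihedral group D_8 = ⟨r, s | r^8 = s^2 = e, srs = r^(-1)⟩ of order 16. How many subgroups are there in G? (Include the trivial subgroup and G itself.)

19

|G| = 16, so by Lagrange every subgroup order divides 16. Divisors: 1, 2, 4, 8, 16.
Subgroups by order — order 1: 1; order 2: 9; order 4: 5; order 8: 3; order 16: 1.
Total: 1 + 9 + 5 + 3 + 1 = 19.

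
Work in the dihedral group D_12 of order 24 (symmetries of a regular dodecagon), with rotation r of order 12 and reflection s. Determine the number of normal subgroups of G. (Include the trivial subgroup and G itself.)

G has 34 subgroups. Checking conjugation-invariance by order — order 1: 1/1 normal; order 2: 1/13 normal; order 3: 1/1 normal; order 4: 1/7 normal; order 6: 1/5 normal; order 8: 0/3 normal; order 12: 3/3 normal; order 24: 1/1 normal.
Total normal subgroups: 9.

9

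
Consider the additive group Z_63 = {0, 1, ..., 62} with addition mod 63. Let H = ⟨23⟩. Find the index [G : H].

|⟨23⟩| = 63 and |G| = 63.
By Lagrange, [G : H] = |G|/|H| = 63/63 = 1.

1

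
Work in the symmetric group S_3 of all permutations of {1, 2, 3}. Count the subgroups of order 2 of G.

3

|G| = 6 and 2 | 6, so subgroups of order 2 are possible by Lagrange.
The subgroups of order 2 are: {e, (1 2)}; {e, (1 3)}; {e, (2 3)}.
So G has 3 subgroups of order 2.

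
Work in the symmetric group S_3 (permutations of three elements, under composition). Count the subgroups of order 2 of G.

3

|G| = 6 and 2 | 6, so subgroups of order 2 are possible by Lagrange.
The subgroups of order 2 are: {e, (1 2)}; {e, (1 3)}; {e, (2 3)}.
So G has 3 subgroups of order 2.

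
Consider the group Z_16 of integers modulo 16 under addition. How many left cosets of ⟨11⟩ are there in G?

1

|⟨11⟩| = 16 and |G| = 16.
By Lagrange, [G : H] = |G|/|H| = 16/16 = 1.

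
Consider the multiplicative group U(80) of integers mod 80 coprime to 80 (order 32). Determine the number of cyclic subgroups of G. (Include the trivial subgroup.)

20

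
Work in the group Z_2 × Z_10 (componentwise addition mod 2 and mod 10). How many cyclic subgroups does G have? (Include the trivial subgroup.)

8

Group the elements of G by the cyclic subgroup they generate; each cyclic subgroup of order d accounts for φ(d) elements.
Cyclic subgroups by order — order 1: 1; order 2: 3; order 5: 1; order 10: 3.
Total: 8.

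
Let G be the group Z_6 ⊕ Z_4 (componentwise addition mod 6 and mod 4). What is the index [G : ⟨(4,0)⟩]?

8

|⟨(4,0)⟩| = 3 and |G| = 24.
By Lagrange, [G : H] = |G|/|H| = 24/3 = 8.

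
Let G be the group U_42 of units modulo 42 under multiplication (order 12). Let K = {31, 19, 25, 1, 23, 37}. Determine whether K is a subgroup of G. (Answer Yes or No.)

No

23 ∈ K but its inverse 11 ∉ K, so K is not a subgroup.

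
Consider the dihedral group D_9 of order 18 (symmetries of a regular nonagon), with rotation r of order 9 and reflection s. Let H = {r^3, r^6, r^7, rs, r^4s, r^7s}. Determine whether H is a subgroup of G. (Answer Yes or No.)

The identity e ∉ H, so H is not a subgroup.

No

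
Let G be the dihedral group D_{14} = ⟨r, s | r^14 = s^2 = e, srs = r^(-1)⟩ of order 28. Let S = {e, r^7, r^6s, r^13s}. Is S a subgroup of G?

Yes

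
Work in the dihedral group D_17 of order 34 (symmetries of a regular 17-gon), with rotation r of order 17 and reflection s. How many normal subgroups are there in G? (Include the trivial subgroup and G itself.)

G has 20 subgroups. Checking conjugation-invariance by order — order 1: 1/1 normal; order 2: 0/17 normal; order 17: 1/1 normal; order 34: 1/1 normal.
Total normal subgroups: 3.

3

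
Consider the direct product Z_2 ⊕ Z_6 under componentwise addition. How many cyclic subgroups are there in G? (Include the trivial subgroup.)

8

Each element a generates a cyclic subgroup ⟨a⟩; distinct elements may generate the same one (a cyclic group of order d has φ(d) generators).
Cyclic subgroups by order — order 1: 1; order 2: 3; order 3: 1; order 6: 3.
Total: 8.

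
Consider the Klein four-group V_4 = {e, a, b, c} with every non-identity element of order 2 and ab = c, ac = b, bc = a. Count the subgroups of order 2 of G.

3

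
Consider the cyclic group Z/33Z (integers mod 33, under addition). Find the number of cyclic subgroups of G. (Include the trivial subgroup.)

4

Each element a generates a cyclic subgroup ⟨a⟩; distinct elements may generate the same one (a cyclic group of order d has φ(d) generators).
Cyclic subgroups by order — order 1: 1; order 3: 1; order 11: 1; order 33: 1.
Total: 4.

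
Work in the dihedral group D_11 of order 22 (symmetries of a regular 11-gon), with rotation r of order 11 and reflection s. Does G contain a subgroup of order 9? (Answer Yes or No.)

No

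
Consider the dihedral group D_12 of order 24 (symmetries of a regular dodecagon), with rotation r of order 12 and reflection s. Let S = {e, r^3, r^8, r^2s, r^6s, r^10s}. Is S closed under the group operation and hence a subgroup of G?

r^8 ∈ S but its inverse r^4 ∉ S, so S is not a subgroup.

No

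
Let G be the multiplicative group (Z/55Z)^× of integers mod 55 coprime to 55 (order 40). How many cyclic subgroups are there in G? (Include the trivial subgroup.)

Group the elements of G by the cyclic subgroup they generate; each cyclic subgroup of order d accounts for φ(d) elements.
Cyclic subgroups by order — order 1: 1; order 2: 3; order 4: 2; order 5: 1; order 10: 3; order 20: 2.
Total: 12.

12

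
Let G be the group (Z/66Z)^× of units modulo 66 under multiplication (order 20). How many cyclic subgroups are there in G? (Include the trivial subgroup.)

Group the elements of G by the cyclic subgroup they generate; each cyclic subgroup of order d accounts for φ(d) elements.
Cyclic subgroups by order — order 1: 1; order 2: 3; order 5: 1; order 10: 3.
Total: 8.

8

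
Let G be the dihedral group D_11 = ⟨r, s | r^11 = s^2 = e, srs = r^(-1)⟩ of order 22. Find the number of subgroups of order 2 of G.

11

|G| = 22 and 2 | 22, so subgroups of order 2 are possible by Lagrange.
The subgroups of order 2 are: {e, r^10s}; {e, r^2s}; {e, r^3s}; {e, r^4s}; … (11 in all).
So G has 11 subgroups of order 2.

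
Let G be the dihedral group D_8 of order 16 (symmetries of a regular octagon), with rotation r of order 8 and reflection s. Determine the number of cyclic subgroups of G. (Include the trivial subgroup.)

Each element a generates a cyclic subgroup ⟨a⟩; distinct elements may generate the same one (a cyclic group of order d has φ(d) generators).
Cyclic subgroups by order — order 1: 1; order 2: 9; order 4: 1; order 8: 1.
Total: 12.

12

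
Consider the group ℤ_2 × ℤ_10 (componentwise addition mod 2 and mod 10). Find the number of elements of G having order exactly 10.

An element (a,b) has order lcm(ord(a), ord(b)); count pairs with lcm equal to 10.
Enumerating gives 12 such elements.

12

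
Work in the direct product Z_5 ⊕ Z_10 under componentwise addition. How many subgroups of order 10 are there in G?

6

|G| = 50 and 10 | 50, so subgroups of order 10 are possible by Lagrange.
The subgroups of order 10 are: {(0,0), (0,1), (0,2), (0,3), (0,4), (0,5), (0,6), (0,7), (0,8), (0,9)}; {(0,0), (0,5), (1,0), (1,5), (2,0), (2,5), (3,0), (3,5), (4,0), (4,5)}; {(0,0), (0,5), (1,1), (1,6), (2,2), (2,7), (3,3), (3,8), (4,4), (4,9)}; {(0,0), (0,5), (1,2), (1,7), (2,4), (2,9), (3,1), (3,6), (4,3), (4,8)}; … (6 in all).
So G has 6 subgroups of order 10.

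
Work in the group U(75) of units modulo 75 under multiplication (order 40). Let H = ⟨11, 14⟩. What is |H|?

|⟨11⟩| = 10 and |⟨14⟩| = 10, so |H| is a multiple of lcm(10, 10) = 10 and divides |G| = 40.
Closing under the operation: H = {1, 4, 11, 14, 16, 19, 26, 29, 31, 34, 41, 44, 46, 49, 56, 59, 61, 64, 71, 74}, so |H| = 20.

20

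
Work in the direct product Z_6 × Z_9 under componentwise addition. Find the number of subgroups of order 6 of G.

4

|G| = 54 and 6 | 54, so subgroups of order 6 are possible by Lagrange.
The subgroups of order 6 are: {(0,0), (0,3), (0,6), (3,0), (3,3), (3,6)}; {(0,0), (1,0), (2,0), (3,0), (4,0), (5,0)}; {(0,0), (1,3), (2,6), (3,0), (4,3), (5,6)}; {(0,0), (1,6), (2,3), (3,0), (4,6), (5,3)}.
So G has 4 subgroups of order 6.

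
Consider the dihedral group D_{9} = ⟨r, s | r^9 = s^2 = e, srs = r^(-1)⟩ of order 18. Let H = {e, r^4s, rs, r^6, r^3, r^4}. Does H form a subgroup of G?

r^4 ∈ H but its inverse r^5 ∉ H, so H is not a subgroup.

No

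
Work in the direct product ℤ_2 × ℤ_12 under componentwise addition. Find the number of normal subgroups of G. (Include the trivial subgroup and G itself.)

G is abelian, so every subgroup is normal.
G has 16 subgroups in total, hence 16 normal subgroups.

16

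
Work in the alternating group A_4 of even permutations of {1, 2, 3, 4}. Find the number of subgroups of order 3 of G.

4

|G| = 12 and 3 | 12, so subgroups of order 3 are possible by Lagrange.
The subgroups of order 3 are: {e, (1 2 3), (1 3 2)}; {e, (1 2 4), (1 4 2)}; {e, (1 3 4), (1 4 3)}; {e, (2 3 4), (2 4 3)}.
So G has 4 subgroups of order 3.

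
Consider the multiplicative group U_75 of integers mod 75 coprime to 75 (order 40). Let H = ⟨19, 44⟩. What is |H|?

|⟨19⟩| = 10 and |⟨44⟩| = 10, so |H| is a multiple of lcm(10, 10) = 10 and divides |G| = 40.
Closing under the operation: H = {1, 4, 11, 14, 16, 19, 26, 29, 31, 34, 41, 44, 46, 49, 56, 59, 61, 64, 71, 74}, so |H| = 20.

20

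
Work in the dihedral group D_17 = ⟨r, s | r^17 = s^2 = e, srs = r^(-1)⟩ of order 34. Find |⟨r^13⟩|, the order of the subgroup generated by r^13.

Computing powers of r^13: the smallest k with (r^13)^k = e is k = 17.

17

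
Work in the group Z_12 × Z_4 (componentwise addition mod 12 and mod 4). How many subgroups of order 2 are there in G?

|G| = 48 and 2 | 48, so subgroups of order 2 are possible by Lagrange.
The subgroups of order 2 are: {(0,0), (0,2)}; {(0,0), (6,0)}; {(0,0), (6,2)}.
So G has 3 subgroups of order 2.

3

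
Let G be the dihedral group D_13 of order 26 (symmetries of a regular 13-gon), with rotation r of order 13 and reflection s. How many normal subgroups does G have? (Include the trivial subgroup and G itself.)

3

G has 16 subgroups. Checking conjugation-invariance by order — order 1: 1/1 normal; order 2: 0/13 normal; order 13: 1/1 normal; order 26: 1/1 normal.
Total normal subgroups: 3.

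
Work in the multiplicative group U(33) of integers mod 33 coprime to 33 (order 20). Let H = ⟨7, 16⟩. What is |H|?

|⟨7⟩| = 10 and |⟨16⟩| = 5, so |H| is a multiple of lcm(10, 5) = 10 and divides |G| = 20.
Closing under the operation: H = {1, 4, 7, 10, 13, 16, 19, 25, 28, 31}, so |H| = 10.

10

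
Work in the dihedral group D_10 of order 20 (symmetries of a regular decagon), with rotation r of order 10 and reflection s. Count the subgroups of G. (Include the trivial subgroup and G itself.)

22

|G| = 20, so by Lagrange every subgroup order divides 20. Divisors: 1, 2, 4, 5, 10, 20.
Subgroups by order — order 1: 1; order 2: 11; order 4: 5; order 5: 1; order 10: 3; order 20: 1.
Total: 1 + 11 + 5 + 1 + 3 + 1 = 22.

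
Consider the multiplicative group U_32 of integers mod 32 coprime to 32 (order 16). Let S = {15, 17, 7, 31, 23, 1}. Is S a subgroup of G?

No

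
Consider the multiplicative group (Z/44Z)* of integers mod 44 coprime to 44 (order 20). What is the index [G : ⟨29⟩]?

|⟨29⟩| = 10 and |G| = 20.
By Lagrange, [G : H] = |G|/|H| = 20/10 = 2.

2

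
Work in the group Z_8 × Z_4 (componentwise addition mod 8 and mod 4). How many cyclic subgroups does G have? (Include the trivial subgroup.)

A cyclic subgroup of order d is generated by each of its φ(d) elements of order d, so the cyclic subgroups of order d number (#elements of order d)/φ(d).
Cyclic subgroups by order — order 1: 1; order 2: 3; order 4: 6; order 8: 4.
Total: 14.

14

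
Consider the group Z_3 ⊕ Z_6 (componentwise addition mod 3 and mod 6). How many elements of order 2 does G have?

1

An element (a,b) has order lcm(ord(a), ord(b)); count pairs with lcm equal to 2.
Enumerating gives 1 such elements.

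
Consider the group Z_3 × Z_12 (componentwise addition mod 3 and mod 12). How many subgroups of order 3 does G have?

|G| = 36 and 3 | 36, so subgroups of order 3 are possible by Lagrange.
The subgroups of order 3 are: {(0,0), (0,4), (0,8)}; {(0,0), (1,0), (2,0)}; {(0,0), (1,4), (2,8)}; {(0,0), (1,8), (2,4)}.
So G has 4 subgroups of order 3.

4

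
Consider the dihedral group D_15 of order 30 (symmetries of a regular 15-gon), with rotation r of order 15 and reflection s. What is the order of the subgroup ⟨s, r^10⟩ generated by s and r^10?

6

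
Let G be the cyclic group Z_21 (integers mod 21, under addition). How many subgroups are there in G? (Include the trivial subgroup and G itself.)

4

Subgroups of the cyclic group Z_21 correspond bijectively to divisors of 21.
Divisors of 21: 1, 3, 7, 21.
So Z_21 has 4 subgroups.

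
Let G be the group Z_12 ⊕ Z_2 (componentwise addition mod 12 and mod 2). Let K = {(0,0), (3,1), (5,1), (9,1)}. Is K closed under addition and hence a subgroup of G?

No

(5,1) ∈ K but its inverse (7,1) ∉ K, so K is not a subgroup.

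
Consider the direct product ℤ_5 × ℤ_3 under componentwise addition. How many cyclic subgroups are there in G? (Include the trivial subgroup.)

4

A cyclic subgroup of order d is generated by each of its φ(d) elements of order d, so the cyclic subgroups of order d number (#elements of order d)/φ(d).
Cyclic subgroups by order — order 1: 1; order 3: 1; order 5: 1; order 15: 1.
Total: 4.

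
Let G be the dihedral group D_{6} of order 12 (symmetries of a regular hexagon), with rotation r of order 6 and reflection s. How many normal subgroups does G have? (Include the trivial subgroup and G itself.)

7

G has 16 subgroups. Checking conjugation-invariance by order — order 1: 1/1 normal; order 2: 1/7 normal; order 3: 1/1 normal; order 4: 0/3 normal; order 6: 3/3 normal; order 12: 1/1 normal.
Total normal subgroups: 7.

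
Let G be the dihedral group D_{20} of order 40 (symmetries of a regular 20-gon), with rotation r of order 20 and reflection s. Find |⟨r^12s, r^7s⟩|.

|⟨r^12s⟩| = 2 and |⟨r^7s⟩| = 2, so |H| is a multiple of lcm(2, 2) = 2 and divides |G| = 40.
Closing under the operation: H = {e, r^5, r^10, r^15, r^2s, r^7s, r^12s, r^17s}, so |H| = 8.

8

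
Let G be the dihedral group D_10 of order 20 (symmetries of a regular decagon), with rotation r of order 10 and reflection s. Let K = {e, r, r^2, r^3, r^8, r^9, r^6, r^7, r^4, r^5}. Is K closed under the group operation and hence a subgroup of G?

|K| = 10 divides |G| = 20, consistent with Lagrange.
K contains the identity, every element's inverse is in K, and K is closed under ·: it is a subgroup.
In fact K = ⟨r^9⟩.

Yes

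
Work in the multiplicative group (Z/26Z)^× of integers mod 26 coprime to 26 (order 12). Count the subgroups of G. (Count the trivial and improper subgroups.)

|G| = 12, so by Lagrange every subgroup order divides 12. Divisors: 1, 2, 3, 4, 6, 12.
Subgroups by order — order 1: 1; order 2: 1; order 3: 1; order 4: 1; order 6: 1; order 12: 1.
Total: 1 + 1 + 1 + 1 + 1 + 1 = 6.

6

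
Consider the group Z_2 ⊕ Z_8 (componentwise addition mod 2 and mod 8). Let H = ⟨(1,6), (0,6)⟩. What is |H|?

|⟨(1,6)⟩| = 4 and |⟨(0,6)⟩| = 4, so |H| is a multiple of lcm(4, 4) = 4 and divides |G| = 16.
Closing under the operation: H = {(0,0), (0,2), (0,4), (0,6), (1,0), (1,2), (1,4), (1,6)}, so |H| = 8.

8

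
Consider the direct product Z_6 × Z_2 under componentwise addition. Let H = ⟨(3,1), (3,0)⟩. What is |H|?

4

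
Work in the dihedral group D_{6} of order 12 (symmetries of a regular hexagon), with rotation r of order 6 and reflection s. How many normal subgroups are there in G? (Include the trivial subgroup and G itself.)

7

G has 16 subgroups. Checking conjugation-invariance by order — order 1: 1/1 normal; order 2: 1/7 normal; order 3: 1/1 normal; order 4: 0/3 normal; order 6: 3/3 normal; order 12: 1/1 normal.
Total normal subgroups: 7.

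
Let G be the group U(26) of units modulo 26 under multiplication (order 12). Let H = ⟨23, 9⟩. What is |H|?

6

|⟨23⟩| = 6 and |⟨9⟩| = 3, so |H| is a multiple of lcm(6, 3) = 6 and divides |G| = 12.
Closing under the operation: H = {1, 3, 9, 17, 23, 25}, so |H| = 6.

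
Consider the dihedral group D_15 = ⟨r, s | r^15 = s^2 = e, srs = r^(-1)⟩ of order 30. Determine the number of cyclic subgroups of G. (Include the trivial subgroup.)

19

Each element a generates a cyclic subgroup ⟨a⟩; distinct elements may generate the same one (a cyclic group of order d has φ(d) generators).
Cyclic subgroups by order — order 1: 1; order 2: 15; order 3: 1; order 5: 1; order 15: 1.
Total: 19.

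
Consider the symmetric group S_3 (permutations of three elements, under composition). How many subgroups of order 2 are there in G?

|G| = 6 and 2 | 6, so subgroups of order 2 are possible by Lagrange.
The subgroups of order 2 are: {e, (1 2)}; {e, (1 3)}; {e, (2 3)}.
So G has 3 subgroups of order 2.

3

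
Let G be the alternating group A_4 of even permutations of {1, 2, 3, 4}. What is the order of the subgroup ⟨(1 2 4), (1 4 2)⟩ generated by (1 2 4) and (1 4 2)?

3

|⟨(1 2 4)⟩| = 3 and |⟨(1 4 2)⟩| = 3, so |H| is a multiple of lcm(3, 3) = 3 and divides |G| = 12.
Closing under the operation: H = {e, (1 2 4), (1 4 2)}, so |H| = 3.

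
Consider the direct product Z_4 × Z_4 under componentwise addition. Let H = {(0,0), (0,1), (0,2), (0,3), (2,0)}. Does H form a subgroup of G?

No

|H| = 5 does not divide |G| = 16, so by Lagrange H is not a subgroup.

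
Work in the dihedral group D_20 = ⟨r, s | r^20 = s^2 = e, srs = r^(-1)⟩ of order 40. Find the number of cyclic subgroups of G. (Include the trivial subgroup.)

Group the elements of G by the cyclic subgroup they generate; each cyclic subgroup of order d accounts for φ(d) elements.
Cyclic subgroups by order — order 1: 1; order 2: 21; order 4: 1; order 5: 1; order 10: 1; order 20: 1.
Total: 26.

26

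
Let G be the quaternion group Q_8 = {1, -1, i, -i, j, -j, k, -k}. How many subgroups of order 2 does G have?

|G| = 8 and 2 | 8, so subgroups of order 2 are possible by Lagrange.
The subgroups of order 2 are: {1, -1}.
So G has 1 subgroup of order 2.

1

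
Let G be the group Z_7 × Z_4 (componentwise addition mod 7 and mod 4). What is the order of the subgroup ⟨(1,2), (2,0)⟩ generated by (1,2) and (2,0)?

14

|⟨(1,2)⟩| = 14 and |⟨(2,0)⟩| = 7, so |H| is a multiple of lcm(14, 7) = 14 and divides |G| = 28.
Closing under the operation: H = {(0,0), (0,2), (1,0), (1,2), (2,0), (2,2), (3,0), (3,2), (4,0), (4,2), (5,0), (5,2), (6,0), (6,2)}, so |H| = 14.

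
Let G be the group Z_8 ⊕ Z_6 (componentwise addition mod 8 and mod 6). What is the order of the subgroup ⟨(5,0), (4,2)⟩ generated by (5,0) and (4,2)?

|⟨(5,0)⟩| = 8 and |⟨(4,2)⟩| = 6, so |H| is a multiple of lcm(8, 6) = 24 and divides |G| = 48.
Closing under the operation: H = {(0,0), (0,2), (0,4), (1,0), (1,2), (1,4), (2,0), (2,2), (2,4), (3,0), (3,2), (3,4), (4,0), (4,2), (4,4), (5,0), (5,2), (5,4), (6,0), (6,2), (6,4), (7,0), (7,2), (7,4)}, so |H| = 24.

24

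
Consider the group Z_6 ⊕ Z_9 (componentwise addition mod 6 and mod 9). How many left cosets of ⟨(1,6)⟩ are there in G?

9

|⟨(1,6)⟩| = 6 and |G| = 54.
By Lagrange, [G : H] = |G|/|H| = 54/6 = 9.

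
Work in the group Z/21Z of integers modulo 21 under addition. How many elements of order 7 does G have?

6

In a cyclic group of order 21, the number of elements of order d (for d | 21) is φ(d).
φ(7) = 6.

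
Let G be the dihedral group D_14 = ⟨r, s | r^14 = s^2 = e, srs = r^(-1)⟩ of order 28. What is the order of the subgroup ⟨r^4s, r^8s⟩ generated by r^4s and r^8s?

14

|⟨r^4s⟩| = 2 and |⟨r^8s⟩| = 2, so |H| is a multiple of lcm(2, 2) = 2 and divides |G| = 28.
Closing under the operation: H = {e, r^2, r^4, r^6, r^8, r^10, r^12, s, r^2s, r^4s, r^6s, r^8s, r^10s, r^12s}, so |H| = 14.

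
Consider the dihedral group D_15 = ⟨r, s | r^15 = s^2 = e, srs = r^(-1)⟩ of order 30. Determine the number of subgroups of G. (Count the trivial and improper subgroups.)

28

|G| = 30, so by Lagrange every subgroup order divides 30. Divisors: 1, 2, 3, 5, 6, 10, 15, 30.
Subgroups by order — order 1: 1; order 2: 15; order 3: 1; order 5: 1; order 6: 5; order 10: 3; order 15: 1; order 30: 1.
Total: 1 + 15 + 1 + 1 + 5 + 3 + 1 + 1 = 28.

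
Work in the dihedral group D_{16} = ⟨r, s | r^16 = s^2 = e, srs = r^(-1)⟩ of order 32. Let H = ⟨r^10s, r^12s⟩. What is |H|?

16

|⟨r^10s⟩| = 2 and |⟨r^12s⟩| = 2, so |H| is a multiple of lcm(2, 2) = 2 and divides |G| = 32.
Closing under the operation: H = {e, r^2, r^4, r^6, r^8, r^10, r^12, r^14, s, r^2s, r^4s, r^6s, r^8s, r^10s, r^12s, r^14s}, so |H| = 16.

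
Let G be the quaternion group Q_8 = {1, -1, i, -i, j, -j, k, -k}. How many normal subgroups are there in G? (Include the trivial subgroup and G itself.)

G has 6 subgroups. Checking conjugation-invariance by order — order 1: 1/1 normal; order 2: 1/1 normal; order 4: 3/3 normal; order 8: 1/1 normal.
Total normal subgroups: 6.

6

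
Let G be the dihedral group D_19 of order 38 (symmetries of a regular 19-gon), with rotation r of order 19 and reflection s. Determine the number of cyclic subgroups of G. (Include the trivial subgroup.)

21

Each element a generates a cyclic subgroup ⟨a⟩; distinct elements may generate the same one (a cyclic group of order d has φ(d) generators).
Cyclic subgroups by order — order 1: 1; order 2: 19; order 19: 1.
Total: 21.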